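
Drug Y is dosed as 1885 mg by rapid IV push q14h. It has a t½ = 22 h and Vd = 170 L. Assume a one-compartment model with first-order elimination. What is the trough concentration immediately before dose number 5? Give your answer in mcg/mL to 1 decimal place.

16.6 mcg/mL

f = (1/2)^(τ/t½) = (1/2)^(14/22) ≈ 0.6433.
C₀ = D/Vd = 1885/170 ≈ 11.088 mcg/mL.
Before the 5th dose, 4 doses have been given. Superposition: Cmin = C₀·(f + f² + … + f^4).
≈ 11.088 × (0.6433 + 0.4138 + 0.2662 + 0.1713) ≈ 11.088 × 1.4946 ≈ 16.572 mcg/mL.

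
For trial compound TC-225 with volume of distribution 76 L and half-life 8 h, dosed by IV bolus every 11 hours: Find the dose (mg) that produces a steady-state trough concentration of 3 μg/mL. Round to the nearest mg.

363 mg

τ/t½ = 11/8 ≈ 1.375, so f = (1/2)^(11/8) ≈ 0.385553.
Cmin,ss = (D/Vd)·f/(1−f), so D = Cmin,ss·Vd·(1−f)/f.
D = 3 × 76 × (1−f)/f ≈ 3 × 76 × 1.59368 ≈ 363.36 mg.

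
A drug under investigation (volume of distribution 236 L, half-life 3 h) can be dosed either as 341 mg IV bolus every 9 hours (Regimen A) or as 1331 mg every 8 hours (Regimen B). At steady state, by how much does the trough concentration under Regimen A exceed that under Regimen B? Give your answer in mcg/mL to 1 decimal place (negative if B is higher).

Regimen A: f = (1/2)^(9/3) ≈ 0.1250; Cmin,ss = (341/236)·f/(1−f) ≈ 0.206 mcg/mL.
Regimen B: f = (1/2)^(8/3) ≈ 0.1575; Cmin,ss = (1331/236)·f/(1−f) ≈ 1.054 mcg/mL.
Difference ≈ 0.206 − 1.054 ≈ -0.848 mcg/mL.

-0.8 mcg/mL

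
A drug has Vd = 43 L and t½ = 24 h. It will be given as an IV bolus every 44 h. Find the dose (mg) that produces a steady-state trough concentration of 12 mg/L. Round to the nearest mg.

τ/t½ = 44/24 ≈ 1.8333, so f = (1/2)^(44/24) ≈ 0.280616.
Cmin,ss = (D/Vd)·f/(1−f), so D = Cmin,ss·Vd·(1−f)/f.
D = 12 × 43 × (1−f)/f ≈ 12 × 43 × 2.56359 ≈ 1322.81 mg.

1323 mg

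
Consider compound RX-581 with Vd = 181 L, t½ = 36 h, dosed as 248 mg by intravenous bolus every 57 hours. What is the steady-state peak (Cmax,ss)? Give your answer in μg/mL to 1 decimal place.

k = ln2/t½ = ln2/36 ≈ 0.019254 h⁻¹; fraction remaining f = e^(−kτ) = e^(−0.019254×57) ≈ 0.3337.
At steady state, accumulation factor R = 1/(1 − e^(−kτ)) ≈ 1.5008.
Single-dose peak C₀ = D/Vd = 248/181 ≈ 1.370 μg/mL.
Steady-state peak Cmax,ss = C₀·R ≈ 1.370 × 1.5008 ≈ 2.056 μg/mL.

2.1 μg/mL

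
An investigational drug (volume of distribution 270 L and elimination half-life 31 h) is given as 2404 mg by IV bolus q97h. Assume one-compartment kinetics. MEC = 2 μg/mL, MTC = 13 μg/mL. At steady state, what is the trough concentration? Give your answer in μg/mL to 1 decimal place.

Over one 97-h interval, 97/31 ≈ 3.129 half-lives elapse, leaving f ≈ 0.1143 of each dose.
Single-dose peak C₀ = D/Vd = 2404/270 ≈ 8.904 μg/mL.
Steady-state trough Cmin,ss = C₀·f/(1−f) ≈ 8.904 × 0.1143/0.8857 ≈ 1.149 μg/mL.
Trough 1.1 μg/mL vs MEC 2 μg/mL: subtherapeutic.

1.1 μg/mL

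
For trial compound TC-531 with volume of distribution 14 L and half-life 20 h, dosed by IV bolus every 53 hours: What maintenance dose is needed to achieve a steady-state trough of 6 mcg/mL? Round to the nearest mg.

τ/t½ = 53/20 ≈ 2.65, so f = (1/2)^(53/20) ≈ 0.159320.
Cmin,ss = (D/Vd)·f/(1−f), so D = Cmin,ss·Vd·(1−f)/f.
D = 6 × 14 × (1−f)/f ≈ 6 × 14 × 5.27668 ≈ 443.24 mg.

443 mg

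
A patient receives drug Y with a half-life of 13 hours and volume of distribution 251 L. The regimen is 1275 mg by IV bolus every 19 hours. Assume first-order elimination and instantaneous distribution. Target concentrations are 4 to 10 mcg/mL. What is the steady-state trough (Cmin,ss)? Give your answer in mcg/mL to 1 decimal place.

τ/t½ = 19/13 ≈ 1.4615, so fraction remaining f = (1/2)^(19/13) ≈ 0.3631.
Accumulation ratio R = 1/(1 − f) ≈ 1/0.6369 ≈ 1.5701.
Single-dose peak C₀ = D/Vd = 1275/251 ≈ 5.080 mcg/mL.
Steady-state peak Cmax,ss = C₀·R ≈ 5.080 × 1.5701 ≈ 7.976 mcg/mL.
Steady-state trough Cmin,ss = Cmax,ss·f ≈ 7.976 × 0.3631 ≈ 2.896 mcg/mL.
Trough 2.9 mcg/mL vs MEC 4 mcg/mL: subtherapeutic.

2.9 mcg/mL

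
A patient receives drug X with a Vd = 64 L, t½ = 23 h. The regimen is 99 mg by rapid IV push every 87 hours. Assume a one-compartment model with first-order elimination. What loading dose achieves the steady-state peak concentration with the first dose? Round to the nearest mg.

f = (1/2)^(87/23) ≈ 0.072664; accumulation ratio R = 1/(1−f) ≈ 1.07836.
Loading dose to hit Cmax,ss on first dose: D_load = D_maint·R ≈ 99 × 1.07836 ≈ 106.76 mg.

107 mg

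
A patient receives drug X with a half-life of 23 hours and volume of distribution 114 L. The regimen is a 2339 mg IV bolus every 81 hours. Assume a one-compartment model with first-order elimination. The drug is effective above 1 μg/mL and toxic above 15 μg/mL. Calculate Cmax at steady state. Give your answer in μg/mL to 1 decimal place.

Over one 81-h interval, 81/23 ≈ 3.5217 half-lives elapse, leaving f ≈ 0.0871 of each dose.
At steady state, accumulation factor R = 1/(1 − e^(−kτ)) ≈ 1.0954.
Single-dose peak C₀ = D/Vd = 2339/114 ≈ 20.518 μg/mL.
Cmax,ss = C₀/(1 − f) ≈ 20.518/0.9129 ≈ 22.476 μg/mL.
Peak 22.5 μg/mL vs MTC 15 μg/mL: exceeds toxic threshold.

22.5 μg/mL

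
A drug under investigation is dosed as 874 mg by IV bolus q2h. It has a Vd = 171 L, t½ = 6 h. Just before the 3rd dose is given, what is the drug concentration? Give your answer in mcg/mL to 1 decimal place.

f = (1/2)^(τ/t½) = (1/2)^(2/6) ≈ 0.7937.
C₀ = D/Vd = 874/171 ≈ 5.111 mcg/mL.
Before the 3rd dose, 2 doses have been given. Superposition: Cmin = C₀·(f + f²).
≈ 5.111 × (0.7937 + 0.6300) ≈ 5.111 × 1.4237 ≈ 7.277 mcg/mL.

7.3 mcg/mL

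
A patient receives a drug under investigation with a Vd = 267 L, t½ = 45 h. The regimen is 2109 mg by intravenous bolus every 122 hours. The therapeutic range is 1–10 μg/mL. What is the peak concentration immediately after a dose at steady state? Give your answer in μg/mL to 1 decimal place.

τ/t½ = 122/45 ≈ 2.7111, so fraction remaining f = (1/2)^(122/45) ≈ 0.1527.
At steady state, accumulation factor R = 1/(1 − e^(−kτ)) ≈ 1.1802.
Each bolus raises the concentration by D/Vd = 2109/267 ≈ 7.899 μg/mL.
Steady-state peak Cmax,ss = C₀·R ≈ 7.899 × 1.1802 ≈ 9.322 μg/mL.
Peak 9.3 μg/mL vs MTC 10 μg/mL: below toxic threshold.

9.3 μg/mL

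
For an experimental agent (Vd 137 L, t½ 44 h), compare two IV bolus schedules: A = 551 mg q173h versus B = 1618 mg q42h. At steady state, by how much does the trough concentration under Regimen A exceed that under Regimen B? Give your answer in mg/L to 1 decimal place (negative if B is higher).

-12.3 mg/L

Regimen A: f = (1/2)^(173/44) ≈ 0.0655; Cmin,ss = (551/137)·f/(1−f) ≈ 0.282 mg/L.
Regimen B: f = (1/2)^(42/44) ≈ 0.5160; Cmin,ss = (1618/137)·f/(1−f) ≈ 12.591 mg/L.
Difference ≈ 0.282 − 12.591 ≈ -12.309 mg/L.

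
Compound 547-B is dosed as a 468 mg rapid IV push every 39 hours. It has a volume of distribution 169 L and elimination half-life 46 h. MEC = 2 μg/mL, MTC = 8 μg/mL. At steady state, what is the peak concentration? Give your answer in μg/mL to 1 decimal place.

6.2 μg/mL

τ/t½ = 39/46 ≈ 0.84783, so fraction remaining f = (1/2)^(39/46) ≈ 0.5556.
At steady state, accumulation factor R = 1/(1 − e^(−kτ)) ≈ 2.2502.
Single-dose peak C₀ = D/Vd = 468/169 ≈ 2.769 μg/mL.
Cmax,ss = C₀/(1 − f) ≈ 2.769/0.4444 ≈ 6.231 μg/mL.
Peak 6.2 μg/mL vs MTC 8 μg/mL: below toxic threshold.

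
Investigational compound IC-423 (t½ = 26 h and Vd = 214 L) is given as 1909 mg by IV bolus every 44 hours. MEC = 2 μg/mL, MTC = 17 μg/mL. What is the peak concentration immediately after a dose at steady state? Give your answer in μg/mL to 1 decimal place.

τ/t½ = 44/26 ≈ 1.6923, so fraction remaining f = (1/2)^(44/26) ≈ 0.3094.
At steady state, accumulation factor R = 1/(1 − e^(−kτ)) ≈ 1.4480.
Each bolus raises the concentration by D/Vd = 1909/214 ≈ 8.921 μg/mL.
Steady-state peak Cmax,ss = C₀·R ≈ 8.921 × 1.4480 ≈ 12.918 μg/mL.
Peak 12.9 μg/mL vs MTC 17 μg/mL: below toxic threshold.

12.9 μg/mL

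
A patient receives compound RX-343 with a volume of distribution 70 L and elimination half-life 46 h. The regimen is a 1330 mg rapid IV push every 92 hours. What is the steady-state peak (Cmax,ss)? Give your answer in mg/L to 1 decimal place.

The dosing interval is 2 half-lives, so f = 2^(−2) = 0.25.
Accumulation ratio R = 1/(1 − f) = 1/0.75 = 4/3.
Single-dose peak C₀ = D/Vd = 1330/70 = 19 mg/L.
Steady-state peak Cmax,ss = C₀·R = 19 × 4/3 ≈ 25.333 mg/L.

25.3 mg/L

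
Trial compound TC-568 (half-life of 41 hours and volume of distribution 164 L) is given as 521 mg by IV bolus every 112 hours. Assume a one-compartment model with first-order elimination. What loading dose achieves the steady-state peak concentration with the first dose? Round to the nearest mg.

613 mg

f = (1/2)^(112/41) ≈ 0.150548; accumulation ratio R = 1/(1−f) ≈ 1.17723.
Loading dose to hit Cmax,ss on first dose: D_load = D_maint·R ≈ 521 × 1.17723 ≈ 613.34 mg.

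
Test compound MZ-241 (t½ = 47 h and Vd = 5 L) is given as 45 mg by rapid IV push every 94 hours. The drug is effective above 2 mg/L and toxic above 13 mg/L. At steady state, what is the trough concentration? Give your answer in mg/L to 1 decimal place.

3.0 mg/L

The dosing interval is 2 half-lives, so f = 2^(−2) = 0.25.
Accumulation ratio R = 1/(1 − f) = 1/0.75 = 4/3.
Single-dose peak C₀ = D/Vd = 45/5 = 9 mg/L.
Steady-state peak Cmax,ss = C₀·R = 9 × 4/3 ≈ 12.000 mg/L.
Steady-state trough Cmin,ss = Cmax,ss·f ≈ 12.000 × 0.25 ≈ 3.000 mg/L.
Trough 3.0 mg/L vs MEC 2 mg/L: adequate.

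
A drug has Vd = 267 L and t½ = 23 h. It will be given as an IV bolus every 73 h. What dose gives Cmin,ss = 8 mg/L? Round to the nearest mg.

17141 mg

τ/t½ = 73/23 ≈ 3.1739, so f = (1/2)^(73/23) ≈ 0.110804.
Cmin,ss = (D/Vd)·f/(1−f), so D = Cmin,ss·Vd·(1−f)/f.
D = 8 × 267 × (1−f)/f ≈ 8 × 267 × 8.02494 ≈ 17141.27 mg.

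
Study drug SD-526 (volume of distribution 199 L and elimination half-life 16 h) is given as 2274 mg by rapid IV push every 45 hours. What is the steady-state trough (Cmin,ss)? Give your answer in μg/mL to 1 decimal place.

1.9 μg/mL

Over one 45-h interval, 45/16 ≈ 2.8125 half-lives elapse, leaving f ≈ 0.1423 of each dose.
At steady state, accumulation factor R = 1/(1 − e^(−kτ)) ≈ 1.1659.
Single-dose peak C₀ = D/Vd = 2274/199 ≈ 11.427 μg/mL.
Cmax,ss = C₀/(1 − f) ≈ 11.427/0.8577 ≈ 13.323 μg/mL.
Steady-state trough Cmin,ss = Cmax,ss·f ≈ 13.323 × 0.1423 ≈ 1.896 μg/mL.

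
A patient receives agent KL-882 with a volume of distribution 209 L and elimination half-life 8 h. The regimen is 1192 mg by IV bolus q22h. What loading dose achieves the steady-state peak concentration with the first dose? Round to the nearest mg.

1400 mg

f = (1/2)^(22/8) ≈ 0.148651; accumulation ratio R = 1/(1−f) ≈ 1.17461.
Loading dose to hit Cmax,ss on first dose: D_load = D_maint·R ≈ 1192 × 1.17461 ≈ 1400.14 mg.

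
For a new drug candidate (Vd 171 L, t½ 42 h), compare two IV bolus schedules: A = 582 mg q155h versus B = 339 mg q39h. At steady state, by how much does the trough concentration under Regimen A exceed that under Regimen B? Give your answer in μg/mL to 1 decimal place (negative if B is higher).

-1.9 μg/mL

Regimen A: f = (1/2)^(155/42) ≈ 0.0775; Cmin,ss = (582/171)·f/(1−f) ≈ 0.286 μg/mL.
Regimen B: f = (1/2)^(39/42) ≈ 0.5254; Cmin,ss = (339/171)·f/(1−f) ≈ 2.195 μg/mL.
Difference ≈ 0.286 − 2.195 ≈ -1.909 μg/mL.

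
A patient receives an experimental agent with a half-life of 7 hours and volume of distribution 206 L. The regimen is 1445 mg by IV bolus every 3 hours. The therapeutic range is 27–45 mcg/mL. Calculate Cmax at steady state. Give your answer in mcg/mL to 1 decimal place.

τ/t½ = 3/7 ≈ 0.42857, so fraction remaining f = (1/2)^(3/7) ≈ 0.7430.
Accumulation ratio R = 1/(1 − f) ≈ 1/0.2570 ≈ 3.8911.
Single-dose peak C₀ = D/Vd = 1445/206 ≈ 7.015 mcg/mL.
Cmax,ss = C₀/(1 − f) ≈ 7.015/0.2570 ≈ 27.296 mcg/mL.
Peak 27.3 mcg/mL vs MTC 45 mcg/mL: below toxic threshold.

27.3 mcg/mL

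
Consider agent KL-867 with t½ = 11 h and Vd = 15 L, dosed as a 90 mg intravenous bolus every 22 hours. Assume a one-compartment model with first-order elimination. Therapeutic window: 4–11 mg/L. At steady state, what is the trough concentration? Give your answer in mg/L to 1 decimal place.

2.0 mg/L

τ = 22 h = 2 half-lives, so f = (1/2)^2 = 0.25.
At steady state, R = 1/(1 − 0.25) = 4/3.
Single-dose peak C₀ = D/Vd = 90/15 = 6 mg/L.
Steady-state peak Cmax,ss = C₀·R = 6 × 4/3 ≈ 8.000 mg/L.
Steady-state trough Cmin,ss = Cmax,ss·f ≈ 8.000 × 0.25 ≈ 2.000 mg/L.
Trough 2.0 mg/L vs MEC 4 mg/L: subtherapeutic.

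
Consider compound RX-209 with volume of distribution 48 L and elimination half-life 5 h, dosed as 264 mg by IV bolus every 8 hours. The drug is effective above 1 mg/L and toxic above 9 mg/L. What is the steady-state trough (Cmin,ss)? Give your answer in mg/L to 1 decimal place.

2.7 mg/L

k = ln2/t½ = ln2/5 ≈ 0.138629 h⁻¹; fraction remaining f = e^(−kτ) = e^(−0.138629×8) ≈ 0.3299.
At steady state, accumulation factor R = 1/(1 − e^(−kτ)) ≈ 1.4923.
Single-dose peak C₀ = D/Vd = 264/48 ≈ 5.500 mg/L.
Cmax,ss = C₀/(1 − f) ≈ 5.500/0.6701 ≈ 8.208 mg/L.
Steady-state trough Cmin,ss = Cmax,ss·f ≈ 8.208 × 0.3299 ≈ 2.708 mg/L.
Trough 2.7 mg/L vs MEC 1 mg/L: adequate.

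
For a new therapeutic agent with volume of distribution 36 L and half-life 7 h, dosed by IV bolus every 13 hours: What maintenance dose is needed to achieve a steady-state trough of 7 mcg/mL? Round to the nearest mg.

τ/t½ = 13/7 ≈ 1.8571, so f = (1/2)^(13/7) ≈ 0.276022.
Cmin,ss = (D/Vd)·f/(1−f), so D = Cmin,ss·Vd·(1−f)/f.
D = 7 × 36 × (1−f)/f ≈ 7 × 36 × 2.62290 ≈ 660.97 mg.

661 mg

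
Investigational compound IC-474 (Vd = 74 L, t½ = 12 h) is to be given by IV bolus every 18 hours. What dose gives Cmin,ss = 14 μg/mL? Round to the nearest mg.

τ/t½ = 18/12 ≈ 1.5, so f = (1/2)^(18/12) ≈ 0.353553.
Cmin,ss = (D/Vd)·f/(1−f), so D = Cmin,ss·Vd·(1−f)/f.
D = 14 × 74 × (1−f)/f ≈ 14 × 74 × 1.82843 ≈ 1894.25 mg.

1894 mg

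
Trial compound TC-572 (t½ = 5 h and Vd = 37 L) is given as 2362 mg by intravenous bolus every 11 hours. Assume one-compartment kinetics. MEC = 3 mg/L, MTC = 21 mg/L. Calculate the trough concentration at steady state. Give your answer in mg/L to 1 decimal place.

Over one 11-h interval, 11/5 ≈ 2.2 half-lives elapse, leaving f ≈ 0.2176 of each dose.
At steady state, accumulation factor R = 1/(1 − e^(−kτ)) ≈ 1.2781.
Each bolus raises the concentration by D/Vd = 2362/37 ≈ 63.838 mg/L.
Steady-state peak Cmax,ss = C₀·R ≈ 63.838 × 1.2781 ≈ 81.591 mg/L.
Steady-state trough Cmin,ss = Cmax,ss·f ≈ 81.591 × 0.2176 ≈ 17.754 mg/L.
Trough 17.8 mg/L vs MEC 3 mg/L: adequate.

17.8 mg/L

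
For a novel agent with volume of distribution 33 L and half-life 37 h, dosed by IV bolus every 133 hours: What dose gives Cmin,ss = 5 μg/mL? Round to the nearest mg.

τ/t½ = 133/37 ≈ 3.5946, so f = (1/2)^(133/37) ≈ 0.082779.
Cmin,ss = (D/Vd)·f/(1−f), so D = Cmin,ss·Vd·(1−f)/f.
D = 5 × 33 × (1−f)/f ≈ 5 × 33 × 11.08036 ≈ 1828.26 mg.

1828 mg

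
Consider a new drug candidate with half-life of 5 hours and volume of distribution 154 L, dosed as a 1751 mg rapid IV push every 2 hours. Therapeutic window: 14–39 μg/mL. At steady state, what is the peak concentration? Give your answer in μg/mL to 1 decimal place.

47.0 μg/mL

k = ln2/t½ = ln2/5 ≈ 0.138629 h⁻¹; fraction remaining f = e^(−kτ) = e^(−0.138629×2) ≈ 0.7579.
At steady state, accumulation factor R = 1/(1 − e^(−kτ)) ≈ 4.1305.
Single-dose peak C₀ = D/Vd = 1751/154 ≈ 11.370 μg/mL.
Steady-state peak Cmax,ss = C₀·R ≈ 11.370 × 4.1305 ≈ 46.964 μg/mL.
Peak 47.0 μg/mL vs MTC 39 μg/mL: exceeds toxic threshold.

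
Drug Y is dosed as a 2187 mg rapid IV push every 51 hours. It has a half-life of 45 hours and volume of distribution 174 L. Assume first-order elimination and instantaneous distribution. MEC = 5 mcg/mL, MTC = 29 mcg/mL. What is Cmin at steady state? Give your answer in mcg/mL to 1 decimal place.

τ/t½ = 51/45 ≈ 1.1333, so fraction remaining f = (1/2)^(51/45) ≈ 0.4559.
At steady state, accumulation factor R = 1/(1 − e^(−kτ)) ≈ 1.8379.
Single-dose peak C₀ = D/Vd = 2187/174 ≈ 12.569 mcg/mL.
Steady-state peak Cmax,ss = C₀·R ≈ 12.569 × 1.8379 ≈ 23.101 mcg/mL.
Steady-state trough Cmin,ss = Cmax,ss·f ≈ 23.101 × 0.4559 ≈ 10.532 mcg/mL.
Trough 10.5 mcg/mL vs MEC 5 mcg/mL: adequate.

10.5 mcg/mL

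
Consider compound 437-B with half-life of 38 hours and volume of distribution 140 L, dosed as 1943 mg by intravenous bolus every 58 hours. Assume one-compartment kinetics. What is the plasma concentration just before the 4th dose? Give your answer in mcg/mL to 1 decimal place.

f = (1/2)^(τ/t½) = (1/2)^(58/38) ≈ 0.3472.
C₀ = D/Vd = 1943/140 ≈ 13.879 mcg/mL.
Before the 4th dose, 3 doses have been given. Superposition: Cmin = C₀·(f + f² + … + f^3).
≈ 13.879 × (0.3472 + 0.1205 + 0.0419) ≈ 13.879 × 0.5096 ≈ 7.073 mcg/mL.

7.1 mcg/mL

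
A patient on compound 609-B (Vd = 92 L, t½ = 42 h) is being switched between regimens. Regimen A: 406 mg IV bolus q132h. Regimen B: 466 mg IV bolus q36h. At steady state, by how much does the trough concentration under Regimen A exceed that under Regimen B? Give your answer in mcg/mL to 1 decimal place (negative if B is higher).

-5.7 mcg/mL

Regimen A: f = (1/2)^(132/42) ≈ 0.1132; Cmin,ss = (406/92)·f/(1−f) ≈ 0.563 mcg/mL.
Regimen B: f = (1/2)^(36/42) ≈ 0.5520; Cmin,ss = (466/92)·f/(1−f) ≈ 6.241 mcg/mL.
Difference ≈ 0.563 − 6.241 ≈ -5.678 mcg/mL.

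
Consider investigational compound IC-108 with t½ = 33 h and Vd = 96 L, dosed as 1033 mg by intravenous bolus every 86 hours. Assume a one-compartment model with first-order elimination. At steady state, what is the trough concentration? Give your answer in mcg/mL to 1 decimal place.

2.1 mcg/mL

τ/t½ = 86/33 ≈ 2.6061, so fraction remaining f = (1/2)^(86/33) ≈ 0.1642.
Each bolus raises the concentration by D/Vd = 1033/96 ≈ 10.760 mcg/mL.
Steady-state trough Cmin,ss = C₀·f/(1−f) ≈ 10.760 × 0.1642/0.8358 ≈ 2.114 mcg/mL.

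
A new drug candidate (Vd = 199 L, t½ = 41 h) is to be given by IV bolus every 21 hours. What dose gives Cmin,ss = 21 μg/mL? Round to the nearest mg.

1781 mg

τ/t½ = 21/41 ≈ 0.5122, so f = (1/2)^(21/41) ≈ 0.701155.
Cmin,ss = (D/Vd)·f/(1−f), so D = Cmin,ss·Vd·(1−f)/f.
D = 21 × 199 × (1−f)/f ≈ 21 × 199 × 0.42622 ≈ 1781.17 mg.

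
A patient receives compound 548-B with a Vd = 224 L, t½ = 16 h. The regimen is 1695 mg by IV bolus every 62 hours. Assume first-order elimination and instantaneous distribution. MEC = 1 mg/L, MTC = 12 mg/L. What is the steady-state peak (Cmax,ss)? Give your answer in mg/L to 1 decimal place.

8.1 mg/L

τ/t½ = 62/16 ≈ 3.875, so fraction remaining f = (1/2)^(62/16) ≈ 0.0682.
Accumulation ratio R = 1/(1 − f) ≈ 1/0.9318 ≈ 1.0732.
Single-dose peak C₀ = D/Vd = 1695/224 ≈ 7.567 mg/L.
Steady-state peak Cmax,ss = C₀·R ≈ 7.567 × 1.0732 ≈ 8.121 mg/L.
Peak 8.1 mg/L vs MTC 12 mg/L: below toxic threshold.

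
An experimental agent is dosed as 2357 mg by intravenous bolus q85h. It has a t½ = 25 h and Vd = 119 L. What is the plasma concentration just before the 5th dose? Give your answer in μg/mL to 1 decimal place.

f = (1/2)^(τ/t½) = (1/2)^(85/25) ≈ 0.0947.
C₀ = D/Vd = 2357/119 ≈ 19.807 μg/mL.
Before the 5th dose, 4 doses have been given. Superposition: Cmin = C₀·(f + f² + … + f^4).
≈ 19.807 × (0.0947 + 0.0090 + 0.0008 + 0.0001) ≈ 19.807 × 0.1046 ≈ 2.072 μg/mL.

2.1 μg/mL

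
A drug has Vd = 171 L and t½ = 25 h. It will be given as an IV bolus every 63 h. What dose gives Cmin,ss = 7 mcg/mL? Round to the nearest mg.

5669 mg

τ/t½ = 63/25 ≈ 2.52, so f = (1/2)^(63/25) ≈ 0.174343.
Cmin,ss = (D/Vd)·f/(1−f), so D = Cmin,ss·Vd·(1−f)/f.
D = 7 × 171 × (1−f)/f ≈ 7 × 171 × 4.73582 ≈ 5668.78 mg.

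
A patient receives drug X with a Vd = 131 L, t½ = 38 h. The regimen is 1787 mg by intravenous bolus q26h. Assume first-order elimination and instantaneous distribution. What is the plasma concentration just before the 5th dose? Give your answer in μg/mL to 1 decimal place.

f = (1/2)^(τ/t½) = (1/2)^(26/38) ≈ 0.6223.
C₀ = D/Vd = 1787/131 ≈ 13.641 μg/mL.
Before the 5th dose, 4 doses have been given. Superposition: Cmin = C₀·(f + f² + … + f^4).
≈ 13.641 × (0.6223 + 0.3873 + 0.2410 + 0.1500) ≈ 13.641 × 1.4006 ≈ 19.106 μg/mL.

19.1 μg/mL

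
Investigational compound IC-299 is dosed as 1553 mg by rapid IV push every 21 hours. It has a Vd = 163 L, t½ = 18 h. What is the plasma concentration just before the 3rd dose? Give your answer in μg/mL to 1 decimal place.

f = (1/2)^(τ/t½) = (1/2)^(21/18) ≈ 0.4454.
C₀ = D/Vd = 1553/163 ≈ 9.528 μg/mL.
Before the 3rd dose, 2 doses have been given. Superposition: Cmin = C₀·(f + f²).
≈ 9.528 × (0.4454 + 0.1984) ≈ 9.528 × 0.6438 ≈ 6.134 μg/mL.

6.1 μg/mL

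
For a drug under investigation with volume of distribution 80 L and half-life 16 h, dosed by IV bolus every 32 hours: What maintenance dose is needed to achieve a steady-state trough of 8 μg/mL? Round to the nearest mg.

τ/t½ = 32/16 ≈ 2, so f = (1/2)^(32/16) ≈ 0.250000.
Cmin,ss = (D/Vd)·f/(1−f), so D = Cmin,ss·Vd·(1−f)/f.
D = 8 × 80 × (1−f)/f ≈ 8 × 80 × 3.00000 ≈ 1920.00 mg.

1920 mg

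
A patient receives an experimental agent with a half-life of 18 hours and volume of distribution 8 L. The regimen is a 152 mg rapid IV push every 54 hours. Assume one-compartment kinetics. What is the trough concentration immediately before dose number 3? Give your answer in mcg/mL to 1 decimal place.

f = (1/2)^(τ/t½) = (1/2)^(54/18) ≈ 0.1250.
C₀ = D/Vd = 152/8 ≈ 19.000 mcg/mL.
Before the 3rd dose, 2 doses have been given. Superposition: Cmin = C₀·(f + f²).
≈ 19.000 × (0.1250 + 0.0156) ≈ 19.000 × 0.1406 ≈ 2.671 mcg/mL.

2.7 mcg/mL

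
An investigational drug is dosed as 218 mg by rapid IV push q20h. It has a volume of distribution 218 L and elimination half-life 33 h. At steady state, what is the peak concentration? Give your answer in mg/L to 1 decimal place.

2.9 mg/L

k = ln2/t½ = ln2/33 ≈ 0.021004 h⁻¹; fraction remaining f = e^(−kτ) = e^(−0.021004×20) ≈ 0.6570.
Accumulation ratio R = 1/(1 − f) ≈ 1/0.3430 ≈ 2.9155.
Each bolus raises the concentration by D/Vd = 218/218 ≈ 1.000 mg/L.
Cmax,ss = C₀/(1 − f) ≈ 1.000/0.3430 ≈ 2.915 mg/L.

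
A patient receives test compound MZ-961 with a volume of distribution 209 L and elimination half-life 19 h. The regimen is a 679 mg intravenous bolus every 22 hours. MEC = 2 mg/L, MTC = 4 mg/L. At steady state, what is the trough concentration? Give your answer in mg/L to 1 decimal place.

2.6 mg/L

Over one 22-h interval, 22/19 ≈ 1.1579 half-lives elapse, leaving f ≈ 0.4482 of each dose.
At steady state, accumulation factor R = 1/(1 − e^(−kτ)) ≈ 1.8123.
Each bolus raises the concentration by D/Vd = 679/209 ≈ 3.249 mg/L.
Cmax,ss = C₀/(1 − f) ≈ 3.249/0.5518 ≈ 5.888 mg/L.
Steady-state trough Cmin,ss = Cmax,ss·f ≈ 5.888 × 0.4482 ≈ 2.639 mg/L.
Trough 2.6 mg/L vs MEC 2 mg/L: adequate.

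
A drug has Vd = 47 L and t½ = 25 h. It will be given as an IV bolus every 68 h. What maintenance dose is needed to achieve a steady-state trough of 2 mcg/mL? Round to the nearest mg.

τ/t½ = 68/25 ≈ 2.72, so f = (1/2)^(68/25) ≈ 0.151774.
Cmin,ss = (D/Vd)·f/(1−f), so D = Cmin,ss·Vd·(1−f)/f.
D = 2 × 47 × (1−f)/f ≈ 2 × 47 × 5.58874 ≈ 525.34 mg.

525 mg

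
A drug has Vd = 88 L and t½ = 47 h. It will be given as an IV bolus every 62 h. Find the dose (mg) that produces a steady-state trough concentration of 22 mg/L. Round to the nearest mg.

τ/t½ = 62/47 ≈ 1.3191, so f = (1/2)^(62/47) ≈ 0.400771.
Cmin,ss = (D/Vd)·f/(1−f), so D = Cmin,ss·Vd·(1−f)/f.
D = 22 × 88 × (1−f)/f ≈ 22 × 88 × 1.49519 ≈ 2894.69 mg.

2895 mg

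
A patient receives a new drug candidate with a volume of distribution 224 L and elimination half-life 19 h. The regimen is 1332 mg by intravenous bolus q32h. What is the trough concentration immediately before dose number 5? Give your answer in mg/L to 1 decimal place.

2.7 mg/L

f = (1/2)^(τ/t½) = (1/2)^(32/19) ≈ 0.3112.
C₀ = D/Vd = 1332/224 ≈ 5.946 mg/L.
Before the 5th dose, 4 doses have been given. Superposition: Cmin = C₀·(f + f² + … + f^4).
≈ 5.946 × (0.3112 + 0.0968 + 0.0301 + 0.0094) ≈ 5.946 × 0.4475 ≈ 2.661 mg/L.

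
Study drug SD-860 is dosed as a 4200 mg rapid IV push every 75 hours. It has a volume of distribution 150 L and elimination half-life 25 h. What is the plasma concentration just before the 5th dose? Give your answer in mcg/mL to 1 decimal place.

f = (1/2)^(τ/t½) = (1/2)^(75/25) ≈ 0.1250.
C₀ = D/Vd = 4200/150 ≈ 28.000 mcg/mL.
Before the 5th dose, 4 doses have been given. Superposition: Cmin = C₀·(f + f² + … + f^4).
≈ 28.000 × (0.1250 + 0.0156 + 0.0020 + 0.0002) ≈ 28.000 × 0.1428 ≈ 3.998 mcg/mL.

4.0 mcg/mL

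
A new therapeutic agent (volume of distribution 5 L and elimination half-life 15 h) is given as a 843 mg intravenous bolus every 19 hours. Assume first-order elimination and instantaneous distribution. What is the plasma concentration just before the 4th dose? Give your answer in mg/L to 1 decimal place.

111.3 mg/L

f = (1/2)^(τ/t½) = (1/2)^(19/15) ≈ 0.4156.
C₀ = D/Vd = 843/5 ≈ 168.600 mg/L.
Before the 4th dose, 3 doses have been given. Superposition: Cmin = C₀·(f + f² + … + f^3).
≈ 168.600 × (0.4156 + 0.1727 + 0.0718) ≈ 168.600 × 0.6601 ≈ 111.293 mg/L.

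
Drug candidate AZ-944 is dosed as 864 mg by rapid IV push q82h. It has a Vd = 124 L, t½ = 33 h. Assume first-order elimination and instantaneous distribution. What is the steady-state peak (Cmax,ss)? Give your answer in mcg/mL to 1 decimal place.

k = ln2/t½ = ln2/33 ≈ 0.021004 h⁻¹; fraction remaining f = e^(−kτ) = e^(−0.021004×82) ≈ 0.1786.
At steady state, accumulation factor R = 1/(1 − e^(−kτ)) ≈ 1.2174.
Each bolus raises the concentration by D/Vd = 864/124 ≈ 6.968 mcg/mL.
Cmax,ss = C₀/(1 − f) ≈ 6.968/0.8214 ≈ 8.483 mcg/mL.

8.5 mcg/mL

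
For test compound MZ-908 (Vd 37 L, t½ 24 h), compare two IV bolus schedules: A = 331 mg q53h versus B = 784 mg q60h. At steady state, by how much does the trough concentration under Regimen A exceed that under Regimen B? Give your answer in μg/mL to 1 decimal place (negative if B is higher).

-2.1 μg/mL

Regimen A: f = (1/2)^(53/24) ≈ 0.2164; Cmin,ss = (331/37)·f/(1−f) ≈ 2.471 μg/mL.
Regimen B: f = (1/2)^(60/24) ≈ 0.1768; Cmin,ss = (784/37)·f/(1−f) ≈ 4.551 μg/mL.
Difference ≈ 2.471 − 4.551 ≈ -2.080 μg/mL.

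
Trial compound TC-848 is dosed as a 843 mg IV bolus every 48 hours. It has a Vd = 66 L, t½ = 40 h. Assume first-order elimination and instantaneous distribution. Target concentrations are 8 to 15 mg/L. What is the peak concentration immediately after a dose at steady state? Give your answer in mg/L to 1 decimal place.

22.6 mg/L

τ/t½ = 48/40 ≈ 1.2, so fraction remaining f = (1/2)^(48/40) ≈ 0.4353.
At steady state, accumulation factor R = 1/(1 − e^(−kτ)) ≈ 1.7709.
Each bolus raises the concentration by D/Vd = 843/66 ≈ 12.773 mg/L.
Cmax,ss = C₀/(1 − f) ≈ 12.773/0.5647 ≈ 22.619 mg/L.
Peak 22.6 mg/L vs MTC 15 mg/L: exceeds toxic threshold.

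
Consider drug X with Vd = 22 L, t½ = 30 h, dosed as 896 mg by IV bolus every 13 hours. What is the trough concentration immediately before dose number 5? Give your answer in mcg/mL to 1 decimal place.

f = (1/2)^(τ/t½) = (1/2)^(13/30) ≈ 0.7405.
C₀ = D/Vd = 896/22 ≈ 40.727 mcg/mL.
Before the 5th dose, 4 doses have been given. Superposition: Cmin = C₀·(f + f² + … + f^4).
≈ 40.727 × (0.7405 + 0.5483 + 0.4060 + 0.3007) ≈ 40.727 × 1.9955 ≈ 81.271 mcg/mL.

81.3 mcg/mL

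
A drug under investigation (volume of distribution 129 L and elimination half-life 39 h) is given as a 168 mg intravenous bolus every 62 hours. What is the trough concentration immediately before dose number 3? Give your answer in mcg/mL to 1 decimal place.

0.6 mcg/mL

f = (1/2)^(τ/t½) = (1/2)^(62/39) ≈ 0.3322.
C₀ = D/Vd = 168/129 ≈ 1.302 mcg/mL.
Before the 3rd dose, 2 doses have been given. Superposition: Cmin = C₀·(f + f²).
≈ 1.302 × (0.3322 + 0.1104) ≈ 1.302 × 0.4426 ≈ 0.576 mcg/mL.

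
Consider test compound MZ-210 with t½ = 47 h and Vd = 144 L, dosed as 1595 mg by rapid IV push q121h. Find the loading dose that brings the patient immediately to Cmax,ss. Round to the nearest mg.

f = (1/2)^(121/47) ≈ 0.167883; accumulation ratio R = 1/(1−f) ≈ 1.20175.
Loading dose to hit Cmax,ss on first dose: D_load = D_maint·R ≈ 1595 × 1.20175 ≈ 1916.79 mg.

1917 mg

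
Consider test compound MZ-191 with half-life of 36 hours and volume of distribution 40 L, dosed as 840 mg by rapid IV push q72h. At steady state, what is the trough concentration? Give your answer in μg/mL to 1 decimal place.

The dosing interval is 2 half-lives, so f = 2^(−2) = 0.25.
At steady state, R = 1/(1 − 0.25) = 4/3.
Single-dose peak C₀ = D/Vd = 840/40 = 21 μg/mL.
Steady-state peak Cmax,ss = C₀·R = 21 × 4/3 ≈ 28.000 μg/mL.
Steady-state trough Cmin,ss = Cmax,ss·f ≈ 28.000 × 0.25 ≈ 7.000 μg/mL.

7.0 μg/mL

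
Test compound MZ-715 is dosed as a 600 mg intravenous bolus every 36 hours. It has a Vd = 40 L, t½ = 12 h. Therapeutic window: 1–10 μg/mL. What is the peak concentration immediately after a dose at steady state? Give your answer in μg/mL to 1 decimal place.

17.1 μg/mL

The dosing interval is 3 half-lives, so f = 2^(−3) = 0.125.
Accumulation ratio R = 1/(1 − f) = 1/0.875 = 8/7.
Single-dose peak C₀ = D/Vd = 600/40 = 15 μg/mL.
Steady-state peak Cmax,ss = C₀·R = 15 × 8/7 ≈ 17.143 μg/mL.
Peak 17.1 μg/mL vs MTC 10 μg/mL: exceeds toxic threshold.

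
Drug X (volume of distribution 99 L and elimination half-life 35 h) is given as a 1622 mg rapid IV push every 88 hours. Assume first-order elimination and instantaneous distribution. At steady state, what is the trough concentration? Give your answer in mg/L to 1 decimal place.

Over one 88-h interval, 88/35 ≈ 2.5143 half-lives elapse, leaving f ≈ 0.1750 of each dose.
Single-dose peak C₀ = D/Vd = 1622/99 ≈ 16.384 mg/L.
Steady-state trough Cmin,ss = C₀·f/(1−f) ≈ 16.384 × 0.1750/0.8250 ≈ 3.475 mg/L.

3.5 mg/L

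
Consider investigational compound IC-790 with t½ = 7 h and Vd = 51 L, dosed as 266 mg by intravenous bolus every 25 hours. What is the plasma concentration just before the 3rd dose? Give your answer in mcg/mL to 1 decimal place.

f = (1/2)^(τ/t½) = (1/2)^(25/7) ≈ 0.0841.
C₀ = D/Vd = 266/51 ≈ 5.216 mcg/mL.
Before the 3rd dose, 2 doses have been given. Superposition: Cmin = C₀·(f + f²).
≈ 5.216 × (0.0841 + 0.0071) ≈ 5.216 × 0.0912 ≈ 0.476 mcg/mL.

0.5 mcg/mL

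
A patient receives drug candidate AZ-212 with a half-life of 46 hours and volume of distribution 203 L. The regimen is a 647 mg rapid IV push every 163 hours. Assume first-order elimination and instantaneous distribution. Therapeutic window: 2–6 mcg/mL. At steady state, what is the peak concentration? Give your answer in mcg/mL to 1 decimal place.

τ/t½ = 163/46 ≈ 3.5435, so fraction remaining f = (1/2)^(163/46) ≈ 0.0858.
Accumulation ratio R = 1/(1 − f) ≈ 1/0.9142 ≈ 1.0939.
Each bolus raises the concentration by D/Vd = 647/203 ≈ 3.187 mcg/mL.
Cmax,ss = C₀/(1 − f) ≈ 3.187/0.9142 ≈ 3.486 mcg/mL.
Peak 3.5 mcg/mL vs MTC 6 mcg/mL: below toxic threshold.

3.5 mcg/mL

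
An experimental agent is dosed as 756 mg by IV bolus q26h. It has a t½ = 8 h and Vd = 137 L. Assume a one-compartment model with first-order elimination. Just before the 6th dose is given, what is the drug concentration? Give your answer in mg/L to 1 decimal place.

f = (1/2)^(τ/t½) = (1/2)^(26/8) ≈ 0.1051.
C₀ = D/Vd = 756/137 ≈ 5.518 mg/L.
Before the 6th dose, 5 doses have been given. Superposition: Cmin = C₀·(f + f² + … + f^5).
≈ 5.518 × (0.1051 + 0.0110 + 0.0012 + 0.0001 + 0.0000) ≈ 5.518 × 0.1174 ≈ 0.648 mg/L.

0.6 mg/L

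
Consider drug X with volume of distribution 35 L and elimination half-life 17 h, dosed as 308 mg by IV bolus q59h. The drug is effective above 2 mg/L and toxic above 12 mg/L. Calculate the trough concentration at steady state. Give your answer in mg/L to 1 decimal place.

k = ln2/t½ = ln2/17 ≈ 0.040773 h⁻¹; fraction remaining f = e^(−kτ) = e^(−0.040773×59) ≈ 0.0902.
Single-dose peak C₀ = D/Vd = 308/35 ≈ 8.800 mg/L.
Steady-state trough Cmin,ss = C₀·f/(1−f) ≈ 8.800 × 0.0902/0.9098 ≈ 0.872 mg/L.
Trough 0.9 mg/L vs MEC 2 mg/L: subtherapeutic.

0.9 mg/L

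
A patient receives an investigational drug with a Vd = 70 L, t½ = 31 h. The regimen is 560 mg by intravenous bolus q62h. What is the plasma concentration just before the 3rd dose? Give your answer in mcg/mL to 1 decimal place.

f = (1/2)^(τ/t½) = (1/2)^(62/31) ≈ 0.2500.
C₀ = D/Vd = 560/70 ≈ 8.000 mcg/mL.
Before the 3rd dose, 2 doses have been given. Superposition: Cmin = C₀·(f + f²).
≈ 8.000 × (0.2500 + 0.0625) ≈ 8.000 × 0.3125 ≈ 2.500 mcg/mL.

2.5 mcg/mL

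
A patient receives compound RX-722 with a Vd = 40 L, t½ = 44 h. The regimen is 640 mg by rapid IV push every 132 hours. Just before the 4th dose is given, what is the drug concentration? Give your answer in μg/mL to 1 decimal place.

2.3 μg/mL

f = (1/2)^(τ/t½) = (1/2)^(132/44) ≈ 0.1250.
C₀ = D/Vd = 640/40 ≈ 16.000 μg/mL.
Before the 4th dose, 3 doses have been given. Superposition: Cmin = C₀·(f + f² + … + f^3).
≈ 16.000 × (0.1250 + 0.0156 + 0.0020) ≈ 16.000 × 0.1426 ≈ 2.282 μg/mL.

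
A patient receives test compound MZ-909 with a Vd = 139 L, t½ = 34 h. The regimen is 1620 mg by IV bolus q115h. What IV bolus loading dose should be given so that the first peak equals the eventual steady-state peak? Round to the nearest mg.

1792 mg

f = (1/2)^(115/34) ≈ 0.095898; accumulation ratio R = 1/(1−f) ≈ 1.10607.
Loading dose to hit Cmax,ss on first dose: D_load = D_maint·R ≈ 1620 × 1.10607 ≈ 1791.83 mg.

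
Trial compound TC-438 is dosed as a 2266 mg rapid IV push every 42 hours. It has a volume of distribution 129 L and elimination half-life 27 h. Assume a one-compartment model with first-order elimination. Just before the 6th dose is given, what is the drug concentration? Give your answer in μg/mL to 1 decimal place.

9.0 μg/mL

f = (1/2)^(τ/t½) = (1/2)^(42/27) ≈ 0.3402.
C₀ = D/Vd = 2266/129 ≈ 17.566 μg/mL.
Before the 6th dose, 5 doses have been given. Superposition: Cmin = C₀·(f + f² + … + f^5).
≈ 17.566 × (0.3402 + 0.1157 + 0.0394 + 0.0134 + 0.0046) ≈ 17.566 × 0.5133 ≈ 9.017 μg/mL.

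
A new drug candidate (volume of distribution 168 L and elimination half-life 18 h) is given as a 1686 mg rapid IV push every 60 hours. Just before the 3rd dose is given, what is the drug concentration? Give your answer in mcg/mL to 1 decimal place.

1.1 mcg/mL

f = (1/2)^(τ/t½) = (1/2)^(60/18) ≈ 0.0992.
C₀ = D/Vd = 1686/168 ≈ 10.036 mcg/mL.
Before the 3rd dose, 2 doses have been given. Superposition: Cmin = C₀·(f + f²).
≈ 10.036 × (0.0992 + 0.0098) ≈ 10.036 × 0.1090 ≈ 1.094 mcg/mL.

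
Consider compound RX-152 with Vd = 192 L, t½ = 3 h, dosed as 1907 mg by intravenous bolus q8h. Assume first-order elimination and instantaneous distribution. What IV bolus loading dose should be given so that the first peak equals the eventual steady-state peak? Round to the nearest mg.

2263 mg

f = (1/2)^(8/3) ≈ 0.157490; accumulation ratio R = 1/(1−f) ≈ 1.18693.
Loading dose to hit Cmax,ss on first dose: D_load = D_maint·R ≈ 1907 × 1.18693 ≈ 2263.48 mg.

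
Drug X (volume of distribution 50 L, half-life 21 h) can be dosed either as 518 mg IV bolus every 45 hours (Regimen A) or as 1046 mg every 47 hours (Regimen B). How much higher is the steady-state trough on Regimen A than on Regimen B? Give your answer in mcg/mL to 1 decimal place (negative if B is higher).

Regimen A: f = (1/2)^(45/21) ≈ 0.2264; Cmin,ss = (518/50)·f/(1−f) ≈ 3.032 mcg/mL.
Regimen B: f = (1/2)^(47/21) ≈ 0.2120; Cmin,ss = (1046/50)·f/(1−f) ≈ 5.628 mcg/mL.
Difference ≈ 3.032 − 5.628 ≈ -2.596 mcg/mL.

-2.6 mcg/mL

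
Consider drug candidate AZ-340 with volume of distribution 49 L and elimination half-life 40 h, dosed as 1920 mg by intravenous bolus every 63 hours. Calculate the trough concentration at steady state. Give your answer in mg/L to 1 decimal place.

Over one 63-h interval, 63/40 ≈ 1.575 half-lives elapse, leaving f ≈ 0.3356 of each dose.
Each bolus raises the concentration by D/Vd = 1920/49 ≈ 39.184 mg/L.
Steady-state trough Cmin,ss = C₀·f/(1−f) ≈ 39.184 × 0.3356/0.6644 ≈ 19.793 mg/L.

19.8 mg/L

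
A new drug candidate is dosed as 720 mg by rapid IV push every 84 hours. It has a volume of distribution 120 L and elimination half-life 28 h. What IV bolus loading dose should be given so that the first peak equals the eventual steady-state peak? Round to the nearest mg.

823 mg

f = (1/2)^(84/28) ≈ 0.125000; accumulation ratio R = 1/(1−f) ≈ 1.14286.
Loading dose to hit Cmax,ss on first dose: D_load = D_maint·R ≈ 720 × 1.14286 ≈ 822.86 mg.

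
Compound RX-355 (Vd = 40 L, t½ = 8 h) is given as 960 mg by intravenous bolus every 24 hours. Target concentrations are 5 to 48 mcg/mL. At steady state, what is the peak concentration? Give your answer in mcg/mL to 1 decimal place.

τ = 24 h = 3 half-lives, so f = (1/2)^3 = 0.125.
At steady state, R = 1/(1 − 0.125) = 8/7.
Single-dose peak C₀ = D/Vd = 960/40 = 24 mcg/mL.
Steady-state peak Cmax,ss = C₀·R = 24 × 8/7 ≈ 27.429 mcg/mL.
Peak 27.4 mcg/mL vs MTC 48 mcg/mL: below toxic threshold.

27.4 mcg/mL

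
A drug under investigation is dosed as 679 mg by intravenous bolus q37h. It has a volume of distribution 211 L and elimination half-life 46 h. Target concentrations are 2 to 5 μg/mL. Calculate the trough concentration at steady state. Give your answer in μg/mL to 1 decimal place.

4.3 μg/mL

k = ln2/t½ = ln2/46 ≈ 0.015068 h⁻¹; fraction remaining f = e^(−kτ) = e^(−0.015068×37) ≈ 0.5726.
Accumulation ratio R = 1/(1 − f) ≈ 1/0.4274 ≈ 2.3397.
Each bolus raises the concentration by D/Vd = 679/211 ≈ 3.218 μg/mL.
Steady-state peak Cmax,ss = C₀·R ≈ 3.218 × 2.3397 ≈ 7.529 μg/mL.
One interval later, Cmin,ss = Cmax,ss·e^(−kτ) ≈ 7.529 × 0.5726 ≈ 4.311 μg/mL.
Trough 4.3 μg/mL vs MEC 2 μg/mL: adequate.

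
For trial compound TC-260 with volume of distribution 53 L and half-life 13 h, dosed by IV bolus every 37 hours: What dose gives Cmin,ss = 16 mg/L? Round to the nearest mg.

τ/t½ = 37/13 ≈ 2.8462, so f = (1/2)^(37/13) ≈ 0.139066.
Cmin,ss = (D/Vd)·f/(1−f), so D = Cmin,ss·Vd·(1−f)/f.
D = 16 × 53 × (1−f)/f ≈ 16 × 53 × 6.19083 ≈ 5249.82 mg.

5250 mg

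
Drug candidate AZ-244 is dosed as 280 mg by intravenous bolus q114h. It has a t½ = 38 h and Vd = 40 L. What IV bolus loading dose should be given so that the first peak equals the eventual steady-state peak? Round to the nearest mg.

f = (1/2)^(114/38) ≈ 0.125000; accumulation ratio R = 1/(1−f) ≈ 1.14286.
Loading dose to hit Cmax,ss on first dose: D_load = D_maint·R ≈ 280 × 1.14286 ≈ 320.00 mg.

320 mg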